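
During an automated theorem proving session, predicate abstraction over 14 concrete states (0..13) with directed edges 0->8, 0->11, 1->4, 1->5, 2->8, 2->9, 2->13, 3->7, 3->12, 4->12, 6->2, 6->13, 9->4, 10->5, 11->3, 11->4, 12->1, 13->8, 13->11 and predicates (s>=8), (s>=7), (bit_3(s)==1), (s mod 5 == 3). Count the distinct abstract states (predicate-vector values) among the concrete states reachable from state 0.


BFS from 0:
Concrete reachable: {0, 1, 3, 4, 5, 7, 8, 11, 12}
Abstract via predicates (s>=8), (s>=7), (bit_3(s)==1), (s mod 5 == 3):
  (0,0,0,0) <- {0, 1, 4, 5}
  (0,0,0,1) <- {3}
  (0,1,0,0) <- {7}
  (1,1,1,0) <- {11, 12}
  (1,1,1,1) <- {8}
Distinct abstract states = 5

5


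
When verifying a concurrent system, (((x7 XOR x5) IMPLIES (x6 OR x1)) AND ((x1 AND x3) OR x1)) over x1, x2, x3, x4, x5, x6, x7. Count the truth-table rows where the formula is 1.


Formula: (((x7 XOR x5) IMPLIES (x6 OR x1)) AND ((x1 AND x3) OR x1)) over 7 vars (128 rows)
Evaluate each row (x1, x2, x3, x4, x5, x6, x7 as bits, MSB first):
  row 0 [0000000]: (((0 XOR 0) IMPLIES (0 OR 0)) AND ((0 AND 0) OR 0)) -> 0
  row 1 [0000001]: (((1 XOR 0) IMPLIES (0 OR 0)) AND ((0 AND 0) OR 0)) -> 0
  row 2 [0000010]: (((0 XOR 0) IMPLIES (1 OR 0)) AND ((0 AND 0) OR 0)) -> 0
  row 3 [0000011]: (((1 XOR 0) IMPLIES (1 OR 0)) AND ((0 AND 0) OR 0)) -> 0
  row 4 [0000100]: (((0 XOR 1) IMPLIES (0 OR 0)) AND ((0 AND 0) OR 0)) -> 0
  (every remaining row is evaluated the same way; all 128 results are listed next)
Full result column, 8 rows per line (x1,x2,x3,x4 fixed per line; x5,x6,x7 runs 000..111 left to right):
  rows 0-7 [x1,x2,x3,x4=0000]: 00000000  (ones: 0)
  rows 8-15 [x1,x2,x3,x4=0001]: 00000000  (ones: 0)
  rows 16-23 [x1,x2,x3,x4=0010]: 00000000  (ones: 0)
  rows 24-31 [x1,x2,x3,x4=0011]: 00000000  (ones: 0)
  rows 32-39 [x1,x2,x3,x4=0100]: 00000000  (ones: 0)
  rows 40-47 [x1,x2,x3,x4=0101]: 00000000  (ones: 0)
  rows 48-55 [x1,x2,x3,x4=0110]: 00000000  (ones: 0)
  rows 56-63 [x1,x2,x3,x4=0111]: 00000000  (ones: 0)
  rows 64-71 [x1,x2,x3,x4=1000]: 11111111  (ones: 8)
  rows 72-79 [x1,x2,x3,x4=1001]: 11111111  (ones: 8)
  rows 80-87 [x1,x2,x3,x4=1010]: 11111111  (ones: 8)
  rows 88-95 [x1,x2,x3,x4=1011]: 11111111  (ones: 8)
  rows 96-103 [x1,x2,x3,x4=1100]: 11111111  (ones: 8)
  rows 104-111 [x1,x2,x3,x4=1101]: 11111111  (ones: 8)
  rows 112-119 [x1,x2,x3,x4=1110]: 11111111  (ones: 8)
  rows 120-127 [x1,x2,x3,x4=1111]: 11111111  (ones: 8)
Count of 1-rows = 0+0+0+0+0+0+0+0+8+8+8+8+8+8+8+8 = 64

64


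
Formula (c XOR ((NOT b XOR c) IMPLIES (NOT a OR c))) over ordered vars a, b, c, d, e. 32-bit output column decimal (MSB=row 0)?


Formula: (c XOR ((NOT b XOR c) IMPLIES (NOT a OR c))) over a, b, c, d, e (32 rows)
Evaluate each row (bits = a,b,c,d,e, MSB first):
  row 0 [00000]: (0 XOR ((NOT 0 XOR 0) IMPLIES (NOT 0 OR 0))) -> 1
  row 1 [00001]: (0 XOR ((NOT 0 XOR 0) IMPLIES (NOT 0 OR 0))) -> 1
  row 2 [00010]: (0 XOR ((NOT 0 XOR 0) IMPLIES (NOT 0 OR 0))) -> 1
  row 3 [00011]: (0 XOR ((NOT 0 XOR 0) IMPLIES (NOT 0 OR 0))) -> 1
  row 4 [00100]: (1 XOR ((NOT 0 XOR 1) IMPLIES (NOT 0 OR 1))) -> 0
  row 5 [00101]: (1 XOR ((NOT 0 XOR 1) IMPLIES (NOT 0 OR 1))) -> 0
  row 6 [00110]: (1 XOR ((NOT 0 XOR 1) IMPLIES (NOT 0 OR 1))) -> 0
  row 7 [00111]: (1 XOR ((NOT 0 XOR 1) IMPLIES (NOT 0 OR 1))) -> 0
  row 8 [01000]: (0 XOR ((NOT 1 XOR 0) IMPLIES (NOT 0 OR 0))) -> 1
  row 9 [01001]: (0 XOR ((NOT 1 XOR 0) IMPLIES (NOT 0 OR 0))) -> 1
  row 10 [01010]: (0 XOR ((NOT 1 XOR 0) IMPLIES (NOT 0 OR 0))) -> 1
  row 11 [01011]: (0 XOR ((NOT 1 XOR 0) IMPLIES (NOT 0 OR 0))) -> 1
  row 12 [01100]: (1 XOR ((NOT 1 XOR 1) IMPLIES (NOT 0 OR 1))) -> 0
  row 13 [01101]: (1 XOR ((NOT 1 XOR 1) IMPLIES (NOT 0 OR 1))) -> 0
  row 14 [01110]: (1 XOR ((NOT 1 XOR 1) IMPLIES (NOT 0 OR 1))) -> 0
  row 15 [01111]: (1 XOR ((NOT 1 XOR 1) IMPLIES (NOT 0 OR 1))) -> 0
  row 16 [10000]: (0 XOR ((NOT 0 XOR 0) IMPLIES (NOT 1 OR 0))) -> 0
  row 17 [10001]: (0 XOR ((NOT 0 XOR 0) IMPLIES (NOT 1 OR 0))) -> 0
  row 18 [10010]: (0 XOR ((NOT 0 XOR 0) IMPLIES (NOT 1 OR 0))) -> 0
  row 19 [10011]: (0 XOR ((NOT 0 XOR 0) IMPLIES (NOT 1 OR 0))) -> 0
  row 20 [10100]: (1 XOR ((NOT 0 XOR 1) IMPLIES (NOT 1 OR 1))) -> 0
  row 21 [10101]: (1 XOR ((NOT 0 XOR 1) IMPLIES (NOT 1 OR 1))) -> 0
  row 22 [10110]: (1 XOR ((NOT 0 XOR 1) IMPLIES (NOT 1 OR 1))) -> 0
  row 23 [10111]: (1 XOR ((NOT 0 XOR 1) IMPLIES (NOT 1 OR 1))) -> 0
  row 24 [11000]: (0 XOR ((NOT 1 XOR 0) IMPLIES (NOT 1 OR 0))) -> 1
  row 25 [11001]: (0 XOR ((NOT 1 XOR 0) IMPLIES (NOT 1 OR 0))) -> 1
  row 26 [11010]: (0 XOR ((NOT 1 XOR 0) IMPLIES (NOT 1 OR 0))) -> 1
  row 27 [11011]: (0 XOR ((NOT 1 XOR 0) IMPLIES (NOT 1 OR 0))) -> 1
  row 28 [11100]: (1 XOR ((NOT 1 XOR 1) IMPLIES (NOT 1 OR 1))) -> 0
  row 29 [11101]: (1 XOR ((NOT 1 XOR 1) IMPLIES (NOT 1 OR 1))) -> 0
  row 30 [11110]: (1 XOR ((NOT 1 XOR 1) IMPLIES (NOT 1 OR 1))) -> 0
  row 31 [11111]: (1 XOR ((NOT 1 XOR 1) IMPLIES (NOT 1 OR 1))) -> 0
Full result column, 4 rows per line (a,b,c fixed per line; d,e runs 00..11 left to right):
  rows 0-3 [a,b,c=000]: 1111  = hex F
  rows 4-7 [a,b,c=001]: 0000  = hex 0
  rows 8-11 [a,b,c=010]: 1111  = hex F
  rows 12-15 [a,b,c=011]: 0000  = hex 0
  rows 16-19 [a,b,c=100]: 0000  = hex 0
  rows 20-23 [a,b,c=101]: 0000  = hex 0
  rows 24-27 [a,b,c=110]: 1111  = hex F
  rows 28-31 [a,b,c=111]: 0000  = hex 0
Output column (row 0 .. row 31) = 11110000111100000000000011110000
Output column grouped in 4s = 1111 0000 1111 0000 0000 0000 1111 0000 = 0xF0F000F0
Convert to decimal digit by digit (value = value*16 + digit):
  F -> 15
  15*16 + 0 = 240
  240*16 + 15 (F) = 3855
  3855*16 + 0 = 61680
  61680*16 + 0 = 986880
  986880*16 + 0 = 15790080
  15790080*16 + 15 (F) = 252641295
  252641295*16 + 0 = 4042260720
Decimal = 4042260720

4042260720


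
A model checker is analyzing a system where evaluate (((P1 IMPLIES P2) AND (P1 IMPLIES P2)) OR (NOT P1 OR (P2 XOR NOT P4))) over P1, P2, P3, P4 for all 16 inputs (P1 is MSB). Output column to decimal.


Formula: (((P1 IMPLIES P2) AND (P1 IMPLIES P2)) OR (NOT P1 OR (P2 XOR NOT P4))) over P1, P2, P3, P4 (16 rows)
Evaluate each row (bits = P1,P2,P3,P4, MSB first):
  row 0 [0000]: (((0 IMPLIES 0) AND (0 IMPLIES 0)) OR (NOT 0 OR (0 XOR NOT 0))) -> 1
  row 1 [0001]: (((0 IMPLIES 0) AND (0 IMPLIES 0)) OR (NOT 0 OR (0 XOR NOT 1))) -> 1
  row 2 [0010]: (((0 IMPLIES 0) AND (0 IMPLIES 0)) OR (NOT 0 OR (0 XOR NOT 0))) -> 1
  row 3 [0011]: (((0 IMPLIES 0) AND (0 IMPLIES 0)) OR (NOT 0 OR (0 XOR NOT 1))) -> 1
  row 4 [0100]: (((0 IMPLIES 1) AND (0 IMPLIES 1)) OR (NOT 0 OR (1 XOR NOT 0))) -> 1
  row 5 [0101]: (((0 IMPLIES 1) AND (0 IMPLIES 1)) OR (NOT 0 OR (1 XOR NOT 1))) -> 1
  row 6 [0110]: (((0 IMPLIES 1) AND (0 IMPLIES 1)) OR (NOT 0 OR (1 XOR NOT 0))) -> 1
  row 7 [0111]: (((0 IMPLIES 1) AND (0 IMPLIES 1)) OR (NOT 0 OR (1 XOR NOT 1))) -> 1
  row 8 [1000]: (((1 IMPLIES 0) AND (1 IMPLIES 0)) OR (NOT 1 OR (0 XOR NOT 0))) -> 1
  row 9 [1001]: (((1 IMPLIES 0) AND (1 IMPLIES 0)) OR (NOT 1 OR (0 XOR NOT 1))) -> 0
  row 10 [1010]: (((1 IMPLIES 0) AND (1 IMPLIES 0)) OR (NOT 1 OR (0 XOR NOT 0))) -> 1
  row 11 [1011]: (((1 IMPLIES 0) AND (1 IMPLIES 0)) OR (NOT 1 OR (0 XOR NOT 1))) -> 0
  row 12 [1100]: (((1 IMPLIES 1) AND (1 IMPLIES 1)) OR (NOT 1 OR (1 XOR NOT 0))) -> 1
  row 13 [1101]: (((1 IMPLIES 1) AND (1 IMPLIES 1)) OR (NOT 1 OR (1 XOR NOT 1))) -> 1
  row 14 [1110]: (((1 IMPLIES 1) AND (1 IMPLIES 1)) OR (NOT 1 OR (1 XOR NOT 0))) -> 1
  row 15 [1111]: (((1 IMPLIES 1) AND (1 IMPLIES 1)) OR (NOT 1 OR (1 XOR NOT 1))) -> 1
Full result column, 4 rows per line (P1,P2 fixed per line; P3,P4 runs 00..11 left to right):
  rows 0-3 [P1,P2=00]: 1111  = hex F
  rows 4-7 [P1,P2=01]: 1111  = hex F
  rows 8-11 [P1,P2=10]: 1010  = hex A
  rows 12-15 [P1,P2=11]: 1111  = hex F
Output column (row 0 .. row 15) = 1111111110101111
Output column grouped in 4s = 1111 1111 1010 1111 = 0xFFAF
Convert to decimal digit by digit (value = value*16 + digit):
  F -> 15
  15*16 + 15 (F) = 255
  255*16 + 10 (A) = 4090
  4090*16 + 15 (F) = 65455
Decimal = 65455

65455


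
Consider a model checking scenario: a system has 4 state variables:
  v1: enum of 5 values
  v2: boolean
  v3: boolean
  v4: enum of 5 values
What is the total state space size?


State space = product of domain sizes of all variables.
Domain sizes:
  v1 (enum of 5 values): 5
  v2 (boolean): 2
  v3 (boolean): 2
  v4 (enum of 5 values): 5
Product = 5 * 2 * 2 * 5 = 100

100


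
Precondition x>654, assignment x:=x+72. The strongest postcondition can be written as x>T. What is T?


Formula: sp(P, x:=E) = exists old_x. (x = E[old_x/x]) AND P[old_x/x] (old_x is the value of x before the assignment; eliminate old_x by solving x = E[old_x/x] for old_x)
Step 1: Precondition P: x>654, i.e. old_x > 654
Step 2: Assignment gives x = old_x + 72, so old_x = x - 72
Step 3: Substitute into P: x - 72 > 654
Step 4: Simplify: x > 654+72 = 726

726


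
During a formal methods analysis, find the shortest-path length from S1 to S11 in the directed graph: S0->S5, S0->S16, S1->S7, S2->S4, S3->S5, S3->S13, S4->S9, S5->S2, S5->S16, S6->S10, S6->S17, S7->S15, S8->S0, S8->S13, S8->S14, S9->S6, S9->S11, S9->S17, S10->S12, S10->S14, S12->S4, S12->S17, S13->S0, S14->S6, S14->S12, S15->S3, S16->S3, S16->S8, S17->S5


BFS layer-by-layer from S1:
  dist 0: {S1}
  dist 1: {S7}
  dist 2: {S15}
  dist 3: {S3}
  dist 4: {S5, S13}
  dist 5: {S0, S2, S16}
  dist 6: {S4, S8}
  dist 7: {S9, S14}
  dist 8: {S6, S11, S12, S17}
  -> S11 reached at distance 8
Shortest path length = 8

8


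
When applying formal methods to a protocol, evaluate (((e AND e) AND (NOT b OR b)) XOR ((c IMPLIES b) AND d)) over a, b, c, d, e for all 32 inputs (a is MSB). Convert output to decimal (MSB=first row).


Formula: (((e AND e) AND (NOT b OR b)) XOR ((c IMPLIES b) AND d)) over a, b, c, d, e (32 rows)
Evaluate each row (bits = a,b,c,d,e, MSB first):
  row 0 [00000]: (((0 AND 0) AND (NOT 0 OR 0)) XOR ((0 IMPLIES 0) AND 0)) -> 0
  row 1 [00001]: (((1 AND 1) AND (NOT 0 OR 0)) XOR ((0 IMPLIES 0) AND 0)) -> 1
  row 2 [00010]: (((0 AND 0) AND (NOT 0 OR 0)) XOR ((0 IMPLIES 0) AND 1)) -> 1
  row 3 [00011]: (((1 AND 1) AND (NOT 0 OR 0)) XOR ((0 IMPLIES 0) AND 1)) -> 0
  row 4 [00100]: (((0 AND 0) AND (NOT 0 OR 0)) XOR ((1 IMPLIES 0) AND 0)) -> 0
  row 5 [00101]: (((1 AND 1) AND (NOT 0 OR 0)) XOR ((1 IMPLIES 0) AND 0)) -> 1
  row 6 [00110]: (((0 AND 0) AND (NOT 0 OR 0)) XOR ((1 IMPLIES 0) AND 1)) -> 0
  row 7 [00111]: (((1 AND 1) AND (NOT 0 OR 0)) XOR ((1 IMPLIES 0) AND 1)) -> 1
  row 8 [01000]: (((0 AND 0) AND (NOT 1 OR 1)) XOR ((0 IMPLIES 1) AND 0)) -> 0
  row 9 [01001]: (((1 AND 1) AND (NOT 1 OR 1)) XOR ((0 IMPLIES 1) AND 0)) -> 1
  row 10 [01010]: (((0 AND 0) AND (NOT 1 OR 1)) XOR ((0 IMPLIES 1) AND 1)) -> 1
  row 11 [01011]: (((1 AND 1) AND (NOT 1 OR 1)) XOR ((0 IMPLIES 1) AND 1)) -> 0
  row 12 [01100]: (((0 AND 0) AND (NOT 1 OR 1)) XOR ((1 IMPLIES 1) AND 0)) -> 0
  row 13 [01101]: (((1 AND 1) AND (NOT 1 OR 1)) XOR ((1 IMPLIES 1) AND 0)) -> 1
  row 14 [01110]: (((0 AND 0) AND (NOT 1 OR 1)) XOR ((1 IMPLIES 1) AND 1)) -> 1
  row 15 [01111]: (((1 AND 1) AND (NOT 1 OR 1)) XOR ((1 IMPLIES 1) AND 1)) -> 0
  row 16 [10000]: (((0 AND 0) AND (NOT 0 OR 0)) XOR ((0 IMPLIES 0) AND 0)) -> 0
  row 17 [10001]: (((1 AND 1) AND (NOT 0 OR 0)) XOR ((0 IMPLIES 0) AND 0)) -> 1
  row 18 [10010]: (((0 AND 0) AND (NOT 0 OR 0)) XOR ((0 IMPLIES 0) AND 1)) -> 1
  row 19 [10011]: (((1 AND 1) AND (NOT 0 OR 0)) XOR ((0 IMPLIES 0) AND 1)) -> 0
  row 20 [10100]: (((0 AND 0) AND (NOT 0 OR 0)) XOR ((1 IMPLIES 0) AND 0)) -> 0
  row 21 [10101]: (((1 AND 1) AND (NOT 0 OR 0)) XOR ((1 IMPLIES 0) AND 0)) -> 1
  row 22 [10110]: (((0 AND 0) AND (NOT 0 OR 0)) XOR ((1 IMPLIES 0) AND 1)) -> 0
  row 23 [10111]: (((1 AND 1) AND (NOT 0 OR 0)) XOR ((1 IMPLIES 0) AND 1)) -> 1
  row 24 [11000]: (((0 AND 0) AND (NOT 1 OR 1)) XOR ((0 IMPLIES 1) AND 0)) -> 0
  row 25 [11001]: (((1 AND 1) AND (NOT 1 OR 1)) XOR ((0 IMPLIES 1) AND 0)) -> 1
  row 26 [11010]: (((0 AND 0) AND (NOT 1 OR 1)) XOR ((0 IMPLIES 1) AND 1)) -> 1
  row 27 [11011]: (((1 AND 1) AND (NOT 1 OR 1)) XOR ((0 IMPLIES 1) AND 1)) -> 0
  row 28 [11100]: (((0 AND 0) AND (NOT 1 OR 1)) XOR ((1 IMPLIES 1) AND 0)) -> 0
  row 29 [11101]: (((1 AND 1) AND (NOT 1 OR 1)) XOR ((1 IMPLIES 1) AND 0)) -> 1
  row 30 [11110]: (((0 AND 0) AND (NOT 1 OR 1)) XOR ((1 IMPLIES 1) AND 1)) -> 1
  row 31 [11111]: (((1 AND 1) AND (NOT 1 OR 1)) XOR ((1 IMPLIES 1) AND 1)) -> 0
Full result column, 4 rows per line (a,b,c fixed per line; d,e runs 00..11 left to right):
  rows 0-3 [a,b,c=000]: 0110  = hex 6
  rows 4-7 [a,b,c=001]: 0101  = hex 5
  rows 8-11 [a,b,c=010]: 0110  = hex 6
  rows 12-15 [a,b,c=011]: 0110  = hex 6
  rows 16-19 [a,b,c=100]: 0110  = hex 6
  rows 20-23 [a,b,c=101]: 0101  = hex 5
  rows 24-27 [a,b,c=110]: 0110  = hex 6
  rows 28-31 [a,b,c=111]: 0110  = hex 6
Output column (row 0 .. row 31) = 01100101011001100110010101100110
Output column grouped in 4s = 0110 0101 0110 0110 0110 0101 0110 0110 = 0x65666566
Convert to decimal digit by digit (value = value*16 + digit):
  6 -> 6
  6*16 + 5 = 101
  101*16 + 6 = 1622
  1622*16 + 6 = 25958
  25958*16 + 6 = 415334
  415334*16 + 5 = 6645349
  6645349*16 + 6 = 106325590
  106325590*16 + 6 = 1701209446
Decimal = 1701209446

1701209446


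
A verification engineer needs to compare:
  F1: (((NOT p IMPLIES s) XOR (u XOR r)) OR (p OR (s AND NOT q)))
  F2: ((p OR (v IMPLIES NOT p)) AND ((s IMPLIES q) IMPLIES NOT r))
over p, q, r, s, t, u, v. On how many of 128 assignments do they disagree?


F1 = (((NOT p IMPLIES s) XOR (u XOR r)) OR (p OR (s AND NOT q)))
F2 = ((p OR (v IMPLIES NOT p)) AND ((s IMPLIES q) IMPLIES NOT r))
Evaluate both on each of 128 rows (bits = p,q,r,s,t,u,v):
  row 0 [0000000]: F1=0 F2=1 (differ) -> 1
  row 1 [0000001]: F1=0 F2=1 (differ) -> 1
  row 2 [0000010]: F1=1 F2=1 -> 0
  row 3 [0000011]: F1=1 F2=1 -> 0
  row 4 [0000100]: F1=0 F2=1 (differ) -> 1
  (every remaining row is evaluated the same way; all 128 results are listed next)
Full result column, 8 rows per line (p,q,r,s fixed per line; t,u,v runs 000..111 left to right):
  rows 0-7 [p,q,r,s=0000]: 11001100  (ones: 4)
  rows 8-15 [p,q,r,s=0001]: 00000000  (ones: 0)
  rows 16-23 [p,q,r,s=0010]: 11001100  (ones: 4)
  rows 24-31 [p,q,r,s=0011]: 00000000  (ones: 0)
  rows 32-39 [p,q,r,s=0100]: 11001100  (ones: 4)
  rows 40-47 [p,q,r,s=0101]: 00110011  (ones: 4)
  rows 48-55 [p,q,r,s=0110]: 11001100  (ones: 4)
  rows 56-63 [p,q,r,s=0111]: 00110011  (ones: 4)
  rows 64-71 [p,q,r,s=1000]: 00000000  (ones: 0)
  rows 72-79 [p,q,r,s=1001]: 00000000  (ones: 0)
  rows 80-87 [p,q,r,s=1010]: 11111111  (ones: 8)
  rows 88-95 [p,q,r,s=1011]: 00000000  (ones: 0)
  rows 96-103 [p,q,r,s=1100]: 00000000  (ones: 0)
  rows 104-111 [p,q,r,s=1101]: 00000000  (ones: 0)
  rows 112-119 [p,q,r,s=1110]: 11111111  (ones: 8)
  rows 120-127 [p,q,r,s=1111]: 11111111  (ones: 8)
Disagreements = 4+0+4+0+4+4+4+4+0+0+8+0+0+0+8+8 = 48

48


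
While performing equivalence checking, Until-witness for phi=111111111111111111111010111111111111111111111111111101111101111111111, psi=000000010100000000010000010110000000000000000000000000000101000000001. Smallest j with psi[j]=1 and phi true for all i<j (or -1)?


(phi U psi) at 0: need smallest j with psi[j]=1 and phi[i]=1 for all i in [0,j).
Scan from step 0:
  step 0: phi=1, psi=0 -> continue
  step 1: phi=1, psi=0 -> continue
  step 2: phi=1, psi=0 -> continue
  step 3: phi=1, psi=0 -> continue
  step 7: psi=1 and phi held for [0,7) -> witness found
Witness step = 7

7


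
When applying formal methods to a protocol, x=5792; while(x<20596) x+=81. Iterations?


Step 1: x goes from 5792 toward 20596 by 81; the body runs while x<20596, so iterations = ceil((bound-start)/step)
Step 2: Distance=14804
Step 3: ceil(14804/81)=183

183


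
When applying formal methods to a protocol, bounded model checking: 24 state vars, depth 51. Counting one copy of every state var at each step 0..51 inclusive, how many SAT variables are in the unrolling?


BMC unrolls to depth k, creating one copy of each state var for steps 0..k.
Step count = 51 + 1 = 52 (steps 0 through 51)
Vars per step = 24
Total = 24 * 52 = 1248

1248


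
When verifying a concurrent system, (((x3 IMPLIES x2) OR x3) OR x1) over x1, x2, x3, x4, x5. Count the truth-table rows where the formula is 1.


Formula: (((x3 IMPLIES x2) OR x3) OR x1) over 5 vars (32 rows)
Evaluate each row (x1, x2, x3, x4, x5 as bits, MSB first):
  row 0 [00000]: (((0 IMPLIES 0) OR 0) OR 0) -> 1
  row 1 [00001]: (((0 IMPLIES 0) OR 0) OR 0) -> 1
  row 2 [00010]: (((0 IMPLIES 0) OR 0) OR 0) -> 1
  row 3 [00011]: (((0 IMPLIES 0) OR 0) OR 0) -> 1
  row 4 [00100]: (((1 IMPLIES 0) OR 1) OR 0) -> 1
  row 5 [00101]: (((1 IMPLIES 0) OR 1) OR 0) -> 1
  row 6 [00110]: (((1 IMPLIES 0) OR 1) OR 0) -> 1
  row 7 [00111]: (((1 IMPLIES 0) OR 1) OR 0) -> 1
  row 8 [01000]: (((0 IMPLIES 1) OR 0) OR 0) -> 1
  row 9 [01001]: (((0 IMPLIES 1) OR 0) OR 0) -> 1
  row 10 [01010]: (((0 IMPLIES 1) OR 0) OR 0) -> 1
  row 11 [01011]: (((0 IMPLIES 1) OR 0) OR 0) -> 1
  row 12 [01100]: (((1 IMPLIES 1) OR 1) OR 0) -> 1
  row 13 [01101]: (((1 IMPLIES 1) OR 1) OR 0) -> 1
  row 14 [01110]: (((1 IMPLIES 1) OR 1) OR 0) -> 1
  row 15 [01111]: (((1 IMPLIES 1) OR 1) OR 0) -> 1
  row 16 [10000]: (((0 IMPLIES 0) OR 0) OR 1) -> 1
  row 17 [10001]: (((0 IMPLIES 0) OR 0) OR 1) -> 1
  row 18 [10010]: (((0 IMPLIES 0) OR 0) OR 1) -> 1
  row 19 [10011]: (((0 IMPLIES 0) OR 0) OR 1) -> 1
  row 20 [10100]: (((1 IMPLIES 0) OR 1) OR 1) -> 1
  row 21 [10101]: (((1 IMPLIES 0) OR 1) OR 1) -> 1
  row 22 [10110]: (((1 IMPLIES 0) OR 1) OR 1) -> 1
  row 23 [10111]: (((1 IMPLIES 0) OR 1) OR 1) -> 1
  row 24 [11000]: (((0 IMPLIES 1) OR 0) OR 1) -> 1
  row 25 [11001]: (((0 IMPLIES 1) OR 0) OR 1) -> 1
  row 26 [11010]: (((0 IMPLIES 1) OR 0) OR 1) -> 1
  row 27 [11011]: (((0 IMPLIES 1) OR 0) OR 1) -> 1
  row 28 [11100]: (((1 IMPLIES 1) OR 1) OR 1) -> 1
  row 29 [11101]: (((1 IMPLIES 1) OR 1) OR 1) -> 1
  row 30 [11110]: (((1 IMPLIES 1) OR 1) OR 1) -> 1
  row 31 [11111]: (((1 IMPLIES 1) OR 1) OR 1) -> 1
Full result column, 8 rows per line (x1,x2 fixed per line; x3,x4,x5 runs 000..111 left to right):
  rows 0-7 [x1,x2=00]: 11111111  (ones: 8)
  rows 8-15 [x1,x2=01]: 11111111  (ones: 8)
  rows 16-23 [x1,x2=10]: 11111111  (ones: 8)
  rows 24-31 [x1,x2=11]: 11111111  (ones: 8)
Count of 1-rows = 8+8+8+8 = 32

32


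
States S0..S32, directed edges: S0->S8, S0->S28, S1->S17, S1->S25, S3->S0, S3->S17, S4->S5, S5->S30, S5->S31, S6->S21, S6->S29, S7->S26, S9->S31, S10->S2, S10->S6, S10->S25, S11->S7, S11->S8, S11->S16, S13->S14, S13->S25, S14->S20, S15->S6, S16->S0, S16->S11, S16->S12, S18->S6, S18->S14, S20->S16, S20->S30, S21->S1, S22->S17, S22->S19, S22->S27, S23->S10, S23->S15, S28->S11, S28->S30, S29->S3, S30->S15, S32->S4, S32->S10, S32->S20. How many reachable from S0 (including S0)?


BFS from S0:
  layer 0: {S0}
  layer 1: {S8, S28}
  layer 2: {S11, S30}
  layer 3: {S7, S15, S16}
  layer 4: {S6, S12, S26}
  layer 5: {S21, S29}
  layer 6: {S1, S3}
  layer 7: {S17, S25}
Reachable set: {S0, S1, S3, S6, S7, S8, S11, S12, S15, S16, S17, S21, S25, S26, S28, S29, S30}
Count = 17

17


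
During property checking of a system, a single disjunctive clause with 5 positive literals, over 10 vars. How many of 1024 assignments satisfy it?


Step 1: Total=2^10=1024
Step 2: Unsat when all 5 false: 2^5=32
Step 3: Sat=1024-32=992

992


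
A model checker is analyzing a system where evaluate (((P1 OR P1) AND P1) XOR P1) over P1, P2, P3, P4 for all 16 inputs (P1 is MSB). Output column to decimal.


Formula: (((P1 OR P1) AND P1) XOR P1) over P1, P2, P3, P4 (16 rows)
Evaluate each row (bits = P1,P2,P3,P4, MSB first):
  row 0 [0000]: (((0 OR 0) AND 0) XOR 0) -> 0
  row 1 [0001]: (((0 OR 0) AND 0) XOR 0) -> 0
  row 2 [0010]: (((0 OR 0) AND 0) XOR 0) -> 0
  row 3 [0011]: (((0 OR 0) AND 0) XOR 0) -> 0
  row 4 [0100]: (((0 OR 0) AND 0) XOR 0) -> 0
  row 5 [0101]: (((0 OR 0) AND 0) XOR 0) -> 0
  row 6 [0110]: (((0 OR 0) AND 0) XOR 0) -> 0
  row 7 [0111]: (((0 OR 0) AND 0) XOR 0) -> 0
  row 8 [1000]: (((1 OR 1) AND 1) XOR 1) -> 0
  row 9 [1001]: (((1 OR 1) AND 1) XOR 1) -> 0
  row 10 [1010]: (((1 OR 1) AND 1) XOR 1) -> 0
  row 11 [1011]: (((1 OR 1) AND 1) XOR 1) -> 0
  row 12 [1100]: (((1 OR 1) AND 1) XOR 1) -> 0
  row 13 [1101]: (((1 OR 1) AND 1) XOR 1) -> 0
  row 14 [1110]: (((1 OR 1) AND 1) XOR 1) -> 0
  row 15 [1111]: (((1 OR 1) AND 1) XOR 1) -> 0
Full result column, 4 rows per line (P1,P2 fixed per line; P3,P4 runs 00..11 left to right):
  rows 0-3 [P1,P2=00]: 0000  = hex 0
  rows 4-7 [P1,P2=01]: 0000  = hex 0
  rows 8-11 [P1,P2=10]: 0000  = hex 0
  rows 12-15 [P1,P2=11]: 0000  = hex 0
Output column (row 0 .. row 15) = 0000000000000000
Output column grouped in 4s = 0000 0000 0000 0000 = 0x0000
Convert to decimal digit by digit (value = value*16 + digit):
  0 -> 0
  0*16 + 0 = 0
  0*16 + 0 = 0
  0*16 + 0 = 0
Decimal = 0

0


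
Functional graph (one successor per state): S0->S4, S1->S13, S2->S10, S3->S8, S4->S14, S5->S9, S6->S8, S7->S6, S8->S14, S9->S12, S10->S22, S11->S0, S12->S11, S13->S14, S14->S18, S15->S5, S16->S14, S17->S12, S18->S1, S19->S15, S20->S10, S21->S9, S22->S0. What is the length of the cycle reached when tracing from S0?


Trace from S0 until a state repeats:
  S0 -> S4 -> S14 -> S18 -> S1 -> S13 -> S14
S14 first seen at step 2, revisited at step 6.
Cycle length = 6 - 2 = 4

4


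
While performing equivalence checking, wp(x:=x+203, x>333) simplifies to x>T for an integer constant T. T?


Formula: wp(x:=E, P) = P[E/x] (substitute E for x in postcondition)
Step 1: Postcondition: x>333
Step 2: Substitute x+203 for x: x+203>333
Step 3: Solve for x: x > 333-203 = 130

130


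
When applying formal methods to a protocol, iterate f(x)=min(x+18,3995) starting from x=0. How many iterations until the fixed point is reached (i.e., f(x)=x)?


Step 1: x=0, cap=3995, increment=18
Step 2: x grows by 18 each step until capped at 3995; fixed point is x=3995
Step 3: iterations = ceil(3995/18) = 222

222


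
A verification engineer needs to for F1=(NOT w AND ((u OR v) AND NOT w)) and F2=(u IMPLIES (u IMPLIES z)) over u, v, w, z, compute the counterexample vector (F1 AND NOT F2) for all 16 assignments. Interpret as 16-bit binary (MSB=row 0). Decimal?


F1 = (NOT w AND ((u OR v) AND NOT w))
F2 = (u IMPLIES (u IMPLIES z))
Counterexample to F1=>F2 is where F1=1 and F2=0.
Evaluate each row (bits = u,v,w,z, MSB first):
  row 0 [0000]: F1=0 F2=1 -> F1&~F2 -> 0
  row 1 [0001]: F1=0 F2=1 -> F1&~F2 -> 0
  row 2 [0010]: F1=0 F2=1 -> F1&~F2 -> 0
  row 3 [0011]: F1=0 F2=1 -> F1&~F2 -> 0
  row 4 [0100]: F1=1 F2=1 -> F1&~F2 -> 0
  row 5 [0101]: F1=1 F2=1 -> F1&~F2 -> 0
  row 6 [0110]: F1=0 F2=1 -> F1&~F2 -> 0
  row 7 [0111]: F1=0 F2=1 -> F1&~F2 -> 0
  row 8 [1000]: F1=1 F2=0 -> F1&~F2 -> 1
  row 9 [1001]: F1=1 F2=1 -> F1&~F2 -> 0
  row 10 [1010]: F1=0 F2=0 -> F1&~F2 -> 0
  row 11 [1011]: F1=0 F2=1 -> F1&~F2 -> 0
  row 12 [1100]: F1=1 F2=0 -> F1&~F2 -> 1
  row 13 [1101]: F1=1 F2=1 -> F1&~F2 -> 0
  row 14 [1110]: F1=0 F2=0 -> F1&~F2 -> 0
  row 15 [1111]: F1=0 F2=1 -> F1&~F2 -> 0
Full result column, 4 rows per line (u,v fixed per line; w,z runs 00..11 left to right):
  rows 0-3 [u,v=00]: 0000  = hex 0
  rows 4-7 [u,v=01]: 0000  = hex 0
  rows 8-11 [u,v=10]: 1000  = hex 8
  rows 12-15 [u,v=11]: 1000  = hex 8
Counterexample vector (row 0 .. row 15) = 0000000010001000
Output column grouped in 4s = 0000 0000 1000 1000 = 0x0088
Convert to decimal digit by digit (value = value*16 + digit):
  0 -> 0
  0*16 + 0 = 0
  0*16 + 8 = 8
  8*16 + 8 = 136
Decimal = 136

136


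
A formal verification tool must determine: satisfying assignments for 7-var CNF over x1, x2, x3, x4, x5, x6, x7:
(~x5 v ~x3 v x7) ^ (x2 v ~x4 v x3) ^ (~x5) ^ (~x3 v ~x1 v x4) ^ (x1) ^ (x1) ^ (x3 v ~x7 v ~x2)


CNF with 7 clauses over 7 vars (128 assignments).
An assignment satisfies CNF iff every clause has >=1 true literal.
Check each row (bits = x1,x2,x3,x4,x5,x6,x7; clause T/F shown):
  row 0 [0000000]: clauses=TTTTFFT -> 0
  row 1 [0000001]: clauses=TTTTFFT -> 0
  row 2 [0000010]: clauses=TTTTFFT -> 0
  row 3 [0000011]: clauses=TTTTFFT -> 0
  row 4 [0000100]: clauses=TTFTFFT -> 0
  (every remaining row is evaluated the same way; all 128 results are listed next)
Full result column, 8 rows per line (x1,x2,x3,x4 fixed per line; x5,x6,x7 runs 000..111 left to right):
  rows 0-7 [x1,x2,x3,x4=0000]: 00000000  (ones: 0)
  rows 8-15 [x1,x2,x3,x4=0001]: 00000000  (ones: 0)
  rows 16-23 [x1,x2,x3,x4=0010]: 00000000  (ones: 0)
  rows 24-31 [x1,x2,x3,x4=0011]: 00000000  (ones: 0)
  rows 32-39 [x1,x2,x3,x4=0100]: 00000000  (ones: 0)
  rows 40-47 [x1,x2,x3,x4=0101]: 00000000  (ones: 0)
  rows 48-55 [x1,x2,x3,x4=0110]: 00000000  (ones: 0)
  rows 56-63 [x1,x2,x3,x4=0111]: 00000000  (ones: 0)
  rows 64-71 [x1,x2,x3,x4=1000]: 11110000  (ones: 4)
  rows 72-79 [x1,x2,x3,x4=1001]: 00000000  (ones: 0)
  rows 80-87 [x1,x2,x3,x4=1010]: 00000000  (ones: 0)
  rows 88-95 [x1,x2,x3,x4=1011]: 11110000  (ones: 4)
  rows 96-103 [x1,x2,x3,x4=1100]: 10100000  (ones: 2)
  rows 104-111 [x1,x2,x3,x4=1101]: 10100000  (ones: 2)
  rows 112-119 [x1,x2,x3,x4=1110]: 00000000  (ones: 0)
  rows 120-127 [x1,x2,x3,x4=1111]: 11110000  (ones: 4)
Satisfying assignments = 0+0+0+0+0+0+0+0+4+0+0+4+2+2+0+4 = 16

16


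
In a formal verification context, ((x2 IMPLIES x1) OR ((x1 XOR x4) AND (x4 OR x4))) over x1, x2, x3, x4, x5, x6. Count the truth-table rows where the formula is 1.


Formula: ((x2 IMPLIES x1) OR ((x1 XOR x4) AND (x4 OR x4))) over 6 vars (64 rows)
Evaluate each row (x1, x2, x3, x4, x5, x6 as bits, MSB first):
  row 0 [000000]: ((0 IMPLIES 0) OR ((0 XOR 0) AND (0 OR 0))) -> 1
  row 1 [000001]: ((0 IMPLIES 0) OR ((0 XOR 0) AND (0 OR 0))) -> 1
  row 2 [000010]: ((0 IMPLIES 0) OR ((0 XOR 0) AND (0 OR 0))) -> 1
  row 3 [000011]: ((0 IMPLIES 0) OR ((0 XOR 0) AND (0 OR 0))) -> 1
  row 4 [000100]: ((0 IMPLIES 0) OR ((0 XOR 1) AND (1 OR 1))) -> 1
  (every remaining row is evaluated the same way; all 64 results are listed next)
Full result column, 8 rows per line (x1,x2,x3 fixed per line; x4,x5,x6 runs 000..111 left to right):
  rows 0-7 [x1,x2,x3=000]: 11111111  (ones: 8)
  rows 8-15 [x1,x2,x3=001]: 11111111  (ones: 8)
  rows 16-23 [x1,x2,x3=010]: 00001111  (ones: 4)
  rows 24-31 [x1,x2,x3=011]: 00001111  (ones: 4)
  rows 32-39 [x1,x2,x3=100]: 11111111  (ones: 8)
  rows 40-47 [x1,x2,x3=101]: 11111111  (ones: 8)
  rows 48-55 [x1,x2,x3=110]: 11111111  (ones: 8)
  rows 56-63 [x1,x2,x3=111]: 11111111  (ones: 8)
Count of 1-rows = 8+8+4+4+8+8+8+8 = 56

56


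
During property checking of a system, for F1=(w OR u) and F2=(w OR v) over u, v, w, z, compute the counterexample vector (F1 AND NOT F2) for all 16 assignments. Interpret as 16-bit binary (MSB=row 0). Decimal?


F1 = (w OR u)
F2 = (w OR v)
Counterexample to F1=>F2 is where F1=1 and F2=0.
Evaluate each row (bits = u,v,w,z, MSB first):
  row 0 [0000]: F1=0 F2=0 -> F1&~F2 -> 0
  row 1 [0001]: F1=0 F2=0 -> F1&~F2 -> 0
  row 2 [0010]: F1=1 F2=1 -> F1&~F2 -> 0
  row 3 [0011]: F1=1 F2=1 -> F1&~F2 -> 0
  row 4 [0100]: F1=0 F2=1 -> F1&~F2 -> 0
  row 5 [0101]: F1=0 F2=1 -> F1&~F2 -> 0
  row 6 [0110]: F1=1 F2=1 -> F1&~F2 -> 0
  row 7 [0111]: F1=1 F2=1 -> F1&~F2 -> 0
  row 8 [1000]: F1=1 F2=0 -> F1&~F2 -> 1
  row 9 [1001]: F1=1 F2=0 -> F1&~F2 -> 1
  row 10 [1010]: F1=1 F2=1 -> F1&~F2 -> 0
  row 11 [1011]: F1=1 F2=1 -> F1&~F2 -> 0
  row 12 [1100]: F1=1 F2=1 -> F1&~F2 -> 0
  row 13 [1101]: F1=1 F2=1 -> F1&~F2 -> 0
  row 14 [1110]: F1=1 F2=1 -> F1&~F2 -> 0
  row 15 [1111]: F1=1 F2=1 -> F1&~F2 -> 0
Full result column, 4 rows per line (u,v fixed per line; w,z runs 00..11 left to right):
  rows 0-3 [u,v=00]: 0000  = hex 0
  rows 4-7 [u,v=01]: 0000  = hex 0
  rows 8-11 [u,v=10]: 1100  = hex C
  rows 12-15 [u,v=11]: 0000  = hex 0
Counterexample vector (row 0 .. row 15) = 0000000011000000
Output column grouped in 4s = 0000 0000 1100 0000 = 0x00C0
Convert to decimal digit by digit (value = value*16 + digit):
  0 -> 0
  0*16 + 0 = 0
  0*16 + 12 (C) = 12
  12*16 + 0 = 192
Decimal = 192

192


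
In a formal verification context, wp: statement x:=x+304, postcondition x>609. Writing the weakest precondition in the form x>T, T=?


Formula: wp(x:=E, P) = P[E/x] (substitute E for x in postcondition)
Step 1: Postcondition: x>609
Step 2: Substitute x+304 for x: x+304>609
Step 3: Solve for x: x > 609-304 = 305

305


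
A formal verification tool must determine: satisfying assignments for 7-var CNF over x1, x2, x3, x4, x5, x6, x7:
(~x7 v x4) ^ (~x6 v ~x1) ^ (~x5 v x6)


CNF with 3 clauses over 7 vars (128 assignments).
An assignment satisfies CNF iff every clause has >=1 true literal.
Check each row (bits = x1,x2,x3,x4,x5,x6,x7; clause T/F shown):
  row 0 [0000000]: clauses=TTT -> 1
  row 1 [0000001]: clauses=FTT -> 0
  row 2 [0000010]: clauses=TTT -> 1
  row 3 [0000011]: clauses=FTT -> 0
  row 4 [0000100]: clauses=TTF -> 0
  (every remaining row is evaluated the same way; all 128 results are listed next)
Full result column, 8 rows per line (x1,x2,x3,x4 fixed per line; x5,x6,x7 runs 000..111 left to right):
  rows 0-7 [x1,x2,x3,x4=0000]: 10100010  (ones: 3)
  rows 8-15 [x1,x2,x3,x4=0001]: 11110011  (ones: 6)
  rows 16-23 [x1,x2,x3,x4=0010]: 10100010  (ones: 3)
  rows 24-31 [x1,x2,x3,x4=0011]: 11110011  (ones: 6)
  rows 32-39 [x1,x2,x3,x4=0100]: 10100010  (ones: 3)
  rows 40-47 [x1,x2,x3,x4=0101]: 11110011  (ones: 6)
  rows 48-55 [x1,x2,x3,x4=0110]: 10100010  (ones: 3)
  rows 56-63 [x1,x2,x3,x4=0111]: 11110011  (ones: 6)
  rows 64-71 [x1,x2,x3,x4=1000]: 10000000  (ones: 1)
  rows 72-79 [x1,x2,x3,x4=1001]: 11000000  (ones: 2)
  rows 80-87 [x1,x2,x3,x4=1010]: 10000000  (ones: 1)
  rows 88-95 [x1,x2,x3,x4=1011]: 11000000  (ones: 2)
  rows 96-103 [x1,x2,x3,x4=1100]: 10000000  (ones: 1)
  rows 104-111 [x1,x2,x3,x4=1101]: 11000000  (ones: 2)
  rows 112-119 [x1,x2,x3,x4=1110]: 10000000  (ones: 1)
  rows 120-127 [x1,x2,x3,x4=1111]: 11000000  (ones: 2)
Satisfying assignments = 3+6+3+6+3+6+3+6+1+2+1+2+1+2+1+2 = 48

48


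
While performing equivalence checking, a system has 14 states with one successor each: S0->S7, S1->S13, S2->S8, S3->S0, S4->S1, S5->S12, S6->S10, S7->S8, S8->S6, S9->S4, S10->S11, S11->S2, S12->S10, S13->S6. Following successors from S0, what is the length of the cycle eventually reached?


Trace from S0 until a state repeats:
  S0 -> S7 -> S8 -> S6 -> S10 -> S11 -> S2 -> S8
S8 first seen at step 2, revisited at step 7.
Cycle length = 7 - 2 = 5

5


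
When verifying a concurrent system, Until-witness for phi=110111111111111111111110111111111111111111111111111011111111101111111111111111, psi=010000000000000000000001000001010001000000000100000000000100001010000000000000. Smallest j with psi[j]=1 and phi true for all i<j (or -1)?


(phi U psi) at 0: need smallest j with psi[j]=1 and phi[i]=1 for all i in [0,j).
Scan from step 0:
  step 0: phi=1, psi=0 -> continue
  step 1: psi=1 and phi held for [0,1) -> witness found
Witness step = 1

1


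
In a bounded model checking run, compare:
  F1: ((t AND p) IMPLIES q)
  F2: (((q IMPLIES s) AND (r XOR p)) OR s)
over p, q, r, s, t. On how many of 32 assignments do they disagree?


F1 = ((t AND p) IMPLIES q)
F2 = (((q IMPLIES s) AND (r XOR p)) OR s)
Evaluate both on each of 32 rows (bits = p,q,r,s,t):
  row 0 [00000]: F1=1 F2=0 (differ) -> 1
  row 1 [00001]: F1=1 F2=0 (differ) -> 1
  row 2 [00010]: F1=1 F2=1 -> 0
  row 3 [00011]: F1=1 F2=1 -> 0
  row 4 [00100]: F1=1 F2=1 -> 0
  row 5 [00101]: F1=1 F2=1 -> 0
  row 6 [00110]: F1=1 F2=1 -> 0
  row 7 [00111]: F1=1 F2=1 -> 0
  row 8 [01000]: F1=1 F2=0 (differ) -> 1
  row 9 [01001]: F1=1 F2=0 (differ) -> 1
  row 10 [01010]: F1=1 F2=1 -> 0
  row 11 [01011]: F1=1 F2=1 -> 0
  row 12 [01100]: F1=1 F2=0 (differ) -> 1
  row 13 [01101]: F1=1 F2=0 (differ) -> 1
  row 14 [01110]: F1=1 F2=1 -> 0
  row 15 [01111]: F1=1 F2=1 -> 0
  row 16 [10000]: F1=1 F2=1 -> 0
  row 17 [10001]: F1=0 F2=1 (differ) -> 1
  row 18 [10010]: F1=1 F2=1 -> 0
  row 19 [10011]: F1=0 F2=1 (differ) -> 1
  row 20 [10100]: F1=1 F2=0 (differ) -> 1
  row 21 [10101]: F1=0 F2=0 -> 0
  row 22 [10110]: F1=1 F2=1 -> 0
  row 23 [10111]: F1=0 F2=1 (differ) -> 1
  row 24 [11000]: F1=1 F2=0 (differ) -> 1
  row 25 [11001]: F1=1 F2=0 (differ) -> 1
  row 26 [11010]: F1=1 F2=1 -> 0
  row 27 [11011]: F1=1 F2=1 -> 0
  row 28 [11100]: F1=1 F2=0 (differ) -> 1
  row 29 [11101]: F1=1 F2=0 (differ) -> 1
  row 30 [11110]: F1=1 F2=1 -> 0
  row 31 [11111]: F1=1 F2=1 -> 0
Full result column, 8 rows per line (p,q fixed per line; r,s,t runs 000..111 left to right):
  rows 0-7 [p,q=00]: 11000000  (ones: 2)
  rows 8-15 [p,q=01]: 11001100  (ones: 4)
  rows 16-23 [p,q=10]: 01011001  (ones: 4)
  rows 24-31 [p,q=11]: 11001100  (ones: 4)
Disagreements = 2+4+4+4 = 14

14


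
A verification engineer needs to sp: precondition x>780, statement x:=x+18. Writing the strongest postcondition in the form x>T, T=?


Formula: sp(P, x:=E) = exists old_x. (x = E[old_x/x]) AND P[old_x/x] (old_x is the value of x before the assignment; eliminate old_x by solving x = E[old_x/x] for old_x)
Step 1: Precondition P: x>780, i.e. old_x > 780
Step 2: Assignment gives x = old_x + 18, so old_x = x - 18
Step 3: Substitute into P: x - 18 > 780
Step 4: Simplify: x > 780+18 = 798

798


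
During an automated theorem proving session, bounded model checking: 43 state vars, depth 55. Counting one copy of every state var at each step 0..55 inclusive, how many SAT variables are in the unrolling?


BMC unrolls to depth k, creating one copy of each state var for steps 0..k.
Step count = 55 + 1 = 56 (steps 0 through 55)
Vars per step = 43
Total = 43 * 56 = 2408

2408


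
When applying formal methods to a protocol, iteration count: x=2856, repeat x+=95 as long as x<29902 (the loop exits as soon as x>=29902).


Step 1: x goes from 2856 toward 29902 by 95; the body runs while x<29902, so iterations = ceil((bound-start)/step)
Step 2: Distance=27046
Step 3: ceil(27046/95)=285

285


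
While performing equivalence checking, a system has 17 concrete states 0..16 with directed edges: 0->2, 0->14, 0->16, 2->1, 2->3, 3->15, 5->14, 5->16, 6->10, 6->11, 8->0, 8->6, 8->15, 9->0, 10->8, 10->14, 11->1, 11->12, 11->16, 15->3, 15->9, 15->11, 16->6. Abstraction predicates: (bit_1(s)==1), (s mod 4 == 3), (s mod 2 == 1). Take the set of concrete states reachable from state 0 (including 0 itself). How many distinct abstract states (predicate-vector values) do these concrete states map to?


BFS from 0:
Concrete reachable: {0, 1, 2, 3, 6, 8, 9, 10, 11, 12, 14, 15, 16}
Abstract via predicates (bit_1(s)==1), (s mod 4 == 3), (s mod 2 == 1):
  (0,0,0) <- {0, 8, 12, 16}
  (0,0,1) <- {1, 9}
  (1,0,0) <- {2, 6, 10, 14}
  (1,1,1) <- {3, 11, 15}
Distinct abstract states = 4

4


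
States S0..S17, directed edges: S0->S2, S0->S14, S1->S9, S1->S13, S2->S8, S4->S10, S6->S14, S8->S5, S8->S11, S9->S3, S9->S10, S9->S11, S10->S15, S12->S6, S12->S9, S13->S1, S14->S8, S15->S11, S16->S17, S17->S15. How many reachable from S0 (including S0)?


BFS from S0:
  layer 0: {S0}
  layer 1: {S2, S14}
  layer 2: {S8}
  layer 3: {S5, S11}
Reachable set: {S0, S2, S5, S8, S11, S14}
Count = 6

6


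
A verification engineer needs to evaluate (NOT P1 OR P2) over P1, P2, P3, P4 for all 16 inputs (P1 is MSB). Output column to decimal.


Formula: (NOT P1 OR P2) over P1, P2, P3, P4 (16 rows)
Evaluate each row (bits = P1,P2,P3,P4, MSB first):
  row 0 [0000]: (NOT 0 OR 0) -> 1
  row 1 [0001]: (NOT 0 OR 0) -> 1
  row 2 [0010]: (NOT 0 OR 0) -> 1
  row 3 [0011]: (NOT 0 OR 0) -> 1
  row 4 [0100]: (NOT 0 OR 1) -> 1
  row 5 [0101]: (NOT 0 OR 1) -> 1
  row 6 [0110]: (NOT 0 OR 1) -> 1
  row 7 [0111]: (NOT 0 OR 1) -> 1
  row 8 [1000]: (NOT 1 OR 0) -> 0
  row 9 [1001]: (NOT 1 OR 0) -> 0
  row 10 [1010]: (NOT 1 OR 0) -> 0
  row 11 [1011]: (NOT 1 OR 0) -> 0
  row 12 [1100]: (NOT 1 OR 1) -> 1
  row 13 [1101]: (NOT 1 OR 1) -> 1
  row 14 [1110]: (NOT 1 OR 1) -> 1
  row 15 [1111]: (NOT 1 OR 1) -> 1
Full result column, 4 rows per line (P1,P2 fixed per line; P3,P4 runs 00..11 left to right):
  rows 0-3 [P1,P2=00]: 1111  = hex F
  rows 4-7 [P1,P2=01]: 1111  = hex F
  rows 8-11 [P1,P2=10]: 0000  = hex 0
  rows 12-15 [P1,P2=11]: 1111  = hex F
Output column (row 0 .. row 15) = 1111111100001111
Output column grouped in 4s = 1111 1111 0000 1111 = 0xFF0F
Convert to decimal digit by digit (value = value*16 + digit):
  F -> 15
  15*16 + 15 (F) = 255
  255*16 + 0 = 4080
  4080*16 + 15 (F) = 65295
Decimal = 65295

65295


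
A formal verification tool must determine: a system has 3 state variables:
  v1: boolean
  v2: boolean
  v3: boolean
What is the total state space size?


State space = product of domain sizes of all variables.
Domain sizes:
  v1 (boolean): 2
  v2 (boolean): 2
  v3 (boolean): 2
Product = 2 * 2 * 2 = 8

8


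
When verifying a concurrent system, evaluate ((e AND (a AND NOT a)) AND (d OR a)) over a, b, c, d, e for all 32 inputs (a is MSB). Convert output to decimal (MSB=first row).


Formula: ((e AND (a AND NOT a)) AND (d OR a)) over a, b, c, d, e (32 rows)
Evaluate each row (bits = a,b,c,d,e, MSB first):
  row 0 [00000]: ((0 AND (0 AND NOT 0)) AND (0 OR 0)) -> 0
  row 1 [00001]: ((1 AND (0 AND NOT 0)) AND (0 OR 0)) -> 0
  row 2 [00010]: ((0 AND (0 AND NOT 0)) AND (1 OR 0)) -> 0
  row 3 [00011]: ((1 AND (0 AND NOT 0)) AND (1 OR 0)) -> 0
  row 4 [00100]: ((0 AND (0 AND NOT 0)) AND (0 OR 0)) -> 0
  row 5 [00101]: ((1 AND (0 AND NOT 0)) AND (0 OR 0)) -> 0
  row 6 [00110]: ((0 AND (0 AND NOT 0)) AND (1 OR 0)) -> 0
  row 7 [00111]: ((1 AND (0 AND NOT 0)) AND (1 OR 0)) -> 0
  row 8 [01000]: ((0 AND (0 AND NOT 0)) AND (0 OR 0)) -> 0
  row 9 [01001]: ((1 AND (0 AND NOT 0)) AND (0 OR 0)) -> 0
  row 10 [01010]: ((0 AND (0 AND NOT 0)) AND (1 OR 0)) -> 0
  row 11 [01011]: ((1 AND (0 AND NOT 0)) AND (1 OR 0)) -> 0
  row 12 [01100]: ((0 AND (0 AND NOT 0)) AND (0 OR 0)) -> 0
  row 13 [01101]: ((1 AND (0 AND NOT 0)) AND (0 OR 0)) -> 0
  row 14 [01110]: ((0 AND (0 AND NOT 0)) AND (1 OR 0)) -> 0
  row 15 [01111]: ((1 AND (0 AND NOT 0)) AND (1 OR 0)) -> 0
  row 16 [10000]: ((0 AND (1 AND NOT 1)) AND (0 OR 1)) -> 0
  row 17 [10001]: ((1 AND (1 AND NOT 1)) AND (0 OR 1)) -> 0
  row 18 [10010]: ((0 AND (1 AND NOT 1)) AND (1 OR 1)) -> 0
  row 19 [10011]: ((1 AND (1 AND NOT 1)) AND (1 OR 1)) -> 0
  row 20 [10100]: ((0 AND (1 AND NOT 1)) AND (0 OR 1)) -> 0
  row 21 [10101]: ((1 AND (1 AND NOT 1)) AND (0 OR 1)) -> 0
  row 22 [10110]: ((0 AND (1 AND NOT 1)) AND (1 OR 1)) -> 0
  row 23 [10111]: ((1 AND (1 AND NOT 1)) AND (1 OR 1)) -> 0
  row 24 [11000]: ((0 AND (1 AND NOT 1)) AND (0 OR 1)) -> 0
  row 25 [11001]: ((1 AND (1 AND NOT 1)) AND (0 OR 1)) -> 0
  row 26 [11010]: ((0 AND (1 AND NOT 1)) AND (1 OR 1)) -> 0
  row 27 [11011]: ((1 AND (1 AND NOT 1)) AND (1 OR 1)) -> 0
  row 28 [11100]: ((0 AND (1 AND NOT 1)) AND (0 OR 1)) -> 0
  row 29 [11101]: ((1 AND (1 AND NOT 1)) AND (0 OR 1)) -> 0
  row 30 [11110]: ((0 AND (1 AND NOT 1)) AND (1 OR 1)) -> 0
  row 31 [11111]: ((1 AND (1 AND NOT 1)) AND (1 OR 1)) -> 0
Full result column, 4 rows per line (a,b,c fixed per line; d,e runs 00..11 left to right):
  rows 0-3 [a,b,c=000]: 0000  = hex 0
  rows 4-7 [a,b,c=001]: 0000  = hex 0
  rows 8-11 [a,b,c=010]: 0000  = hex 0
  rows 12-15 [a,b,c=011]: 0000  = hex 0
  rows 16-19 [a,b,c=100]: 0000  = hex 0
  rows 20-23 [a,b,c=101]: 0000  = hex 0
  rows 24-27 [a,b,c=110]: 0000  = hex 0
  rows 28-31 [a,b,c=111]: 0000  = hex 0
Output column (row 0 .. row 31) = 00000000000000000000000000000000
Output column grouped in 4s = 0000 0000 0000 0000 0000 0000 0000 0000 = 0x00000000
Convert to decimal digit by digit (value = value*16 + digit):
  0 -> 0
  0*16 + 0 = 0
  0*16 + 0 = 0
  0*16 + 0 = 0
  0*16 + 0 = 0
  0*16 + 0 = 0
  0*16 + 0 = 0
  0*16 + 0 = 0
Decimal = 0

0


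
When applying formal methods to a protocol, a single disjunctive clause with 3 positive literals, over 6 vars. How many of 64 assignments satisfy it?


Step 1: Total=2^6=64
Step 2: Unsat when all 3 false: 2^3=8
Step 3: Sat=64-8=56

56


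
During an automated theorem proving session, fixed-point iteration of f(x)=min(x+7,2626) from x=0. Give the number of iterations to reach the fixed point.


Step 1: x=0, cap=2626, increment=7
Step 2: x grows by 7 each step until capped at 2626; fixed point is x=2626
Step 3: iterations = ceil(2626/7) = 376

376


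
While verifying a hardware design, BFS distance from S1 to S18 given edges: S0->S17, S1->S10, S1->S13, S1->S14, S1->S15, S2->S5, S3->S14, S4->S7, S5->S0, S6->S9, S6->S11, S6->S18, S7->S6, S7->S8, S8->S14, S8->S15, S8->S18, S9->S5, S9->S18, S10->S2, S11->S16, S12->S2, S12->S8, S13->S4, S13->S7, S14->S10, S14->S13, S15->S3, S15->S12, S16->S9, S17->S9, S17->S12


BFS layer-by-layer from S1:
  dist 0: {S1}
  dist 1: {S10, S13, S14, S15}
  dist 2: {S2, S3, S4, S7, S12}
  dist 3: {S5, S6, S8}
  dist 4: {S0, S9, S11, S18}
  -> S18 reached at distance 4
Shortest path length = 4

4
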